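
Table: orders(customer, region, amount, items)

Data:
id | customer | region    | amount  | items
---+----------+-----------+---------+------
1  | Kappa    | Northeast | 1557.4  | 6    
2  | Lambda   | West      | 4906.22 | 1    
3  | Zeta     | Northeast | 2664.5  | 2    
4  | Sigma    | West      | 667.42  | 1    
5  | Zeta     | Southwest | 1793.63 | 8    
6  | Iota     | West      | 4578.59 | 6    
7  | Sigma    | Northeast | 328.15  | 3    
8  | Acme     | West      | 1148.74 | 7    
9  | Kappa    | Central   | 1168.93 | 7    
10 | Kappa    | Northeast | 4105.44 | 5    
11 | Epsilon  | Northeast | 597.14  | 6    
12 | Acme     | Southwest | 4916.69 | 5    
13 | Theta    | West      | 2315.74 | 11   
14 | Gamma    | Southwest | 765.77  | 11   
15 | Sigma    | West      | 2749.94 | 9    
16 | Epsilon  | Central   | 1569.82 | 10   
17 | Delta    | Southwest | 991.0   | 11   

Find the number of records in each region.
SELECT region, COUNT(*) as count
FROM orders
GROUP BY region

Result:
  Central: 2
  Northeast: 5
  Southwest: 4
  West: 6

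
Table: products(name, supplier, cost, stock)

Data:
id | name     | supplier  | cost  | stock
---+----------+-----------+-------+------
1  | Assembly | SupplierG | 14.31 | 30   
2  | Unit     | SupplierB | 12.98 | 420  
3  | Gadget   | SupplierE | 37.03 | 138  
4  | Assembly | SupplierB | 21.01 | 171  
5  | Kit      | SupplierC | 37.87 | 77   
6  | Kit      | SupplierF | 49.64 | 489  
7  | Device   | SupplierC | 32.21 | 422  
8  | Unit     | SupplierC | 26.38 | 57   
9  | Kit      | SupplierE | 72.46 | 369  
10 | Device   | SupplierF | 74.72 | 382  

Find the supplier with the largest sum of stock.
SELECT supplier, SUM(stock) as val
FROM products
GROUP BY supplier
ORDER BY val DESC
LIMIT 1

Result: SupplierF with sum(stock) = 871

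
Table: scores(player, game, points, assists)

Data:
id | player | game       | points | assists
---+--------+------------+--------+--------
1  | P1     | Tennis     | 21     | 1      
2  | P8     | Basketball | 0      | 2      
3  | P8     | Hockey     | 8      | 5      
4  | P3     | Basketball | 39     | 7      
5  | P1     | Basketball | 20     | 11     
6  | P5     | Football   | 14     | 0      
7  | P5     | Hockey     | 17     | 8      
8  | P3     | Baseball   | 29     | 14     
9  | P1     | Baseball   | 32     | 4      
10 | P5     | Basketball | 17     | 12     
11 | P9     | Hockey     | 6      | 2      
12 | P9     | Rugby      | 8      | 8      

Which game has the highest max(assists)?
SELECT game, MAX(assists) as val
FROM scores
GROUP BY game
ORDER BY val DESC
LIMIT 1

Result: Baseball with max(assists) = 14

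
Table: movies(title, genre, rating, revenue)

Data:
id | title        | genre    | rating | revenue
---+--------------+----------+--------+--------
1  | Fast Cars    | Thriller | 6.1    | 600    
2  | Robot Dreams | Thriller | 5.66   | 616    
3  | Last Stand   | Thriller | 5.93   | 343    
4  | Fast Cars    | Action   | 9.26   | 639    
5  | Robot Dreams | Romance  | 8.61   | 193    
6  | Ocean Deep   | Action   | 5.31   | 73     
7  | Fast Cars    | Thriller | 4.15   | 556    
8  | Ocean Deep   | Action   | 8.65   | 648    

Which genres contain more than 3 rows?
SELECT genre, COUNT(*) as cnt
FROM movies
GROUP BY genre
HAVING COUNT(*) > 3

Result:
  Thriller: 4

Note: HAVING filters groups after aggregation, WHERE filters rows before.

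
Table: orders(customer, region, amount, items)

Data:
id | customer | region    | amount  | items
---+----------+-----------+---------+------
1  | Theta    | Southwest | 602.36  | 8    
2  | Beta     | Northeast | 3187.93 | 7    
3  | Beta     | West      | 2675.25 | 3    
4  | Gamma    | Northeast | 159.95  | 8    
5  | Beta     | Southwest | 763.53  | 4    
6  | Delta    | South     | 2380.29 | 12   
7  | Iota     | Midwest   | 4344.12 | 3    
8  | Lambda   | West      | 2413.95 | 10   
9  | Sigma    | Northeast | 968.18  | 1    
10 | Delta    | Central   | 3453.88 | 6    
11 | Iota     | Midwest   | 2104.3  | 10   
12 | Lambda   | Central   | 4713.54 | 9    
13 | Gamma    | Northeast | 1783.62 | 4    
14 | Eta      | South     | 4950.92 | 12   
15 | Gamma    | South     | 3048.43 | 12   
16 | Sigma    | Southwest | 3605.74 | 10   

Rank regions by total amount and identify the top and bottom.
SELECT region, SUM(amount)
FROM orders
GROUP BY region
ORDER BY SUM(amount)

All groups:
  Southwest: 4971.63
  West: 5089.20
  Northeast: 6099.68
  Midwest: 6448.42
  Central: 8167.42
  South: 10379.64

Highest: South (10379.64)
Lowest: Southwest (4971.63)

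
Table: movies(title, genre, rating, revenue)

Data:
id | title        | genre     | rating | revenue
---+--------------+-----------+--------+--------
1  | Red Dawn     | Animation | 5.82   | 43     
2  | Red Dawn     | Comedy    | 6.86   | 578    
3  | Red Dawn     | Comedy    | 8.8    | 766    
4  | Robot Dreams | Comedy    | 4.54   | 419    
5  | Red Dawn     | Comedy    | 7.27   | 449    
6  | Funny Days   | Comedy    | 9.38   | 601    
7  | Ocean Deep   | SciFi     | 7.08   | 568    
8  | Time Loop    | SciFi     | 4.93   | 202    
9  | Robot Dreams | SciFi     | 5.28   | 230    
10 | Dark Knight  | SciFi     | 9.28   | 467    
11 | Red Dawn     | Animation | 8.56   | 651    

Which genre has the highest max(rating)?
SELECT genre, MAX(rating) as val
FROM movies
GROUP BY genre
ORDER BY val DESC
LIMIT 1

Result: Comedy with max(rating) = 9.38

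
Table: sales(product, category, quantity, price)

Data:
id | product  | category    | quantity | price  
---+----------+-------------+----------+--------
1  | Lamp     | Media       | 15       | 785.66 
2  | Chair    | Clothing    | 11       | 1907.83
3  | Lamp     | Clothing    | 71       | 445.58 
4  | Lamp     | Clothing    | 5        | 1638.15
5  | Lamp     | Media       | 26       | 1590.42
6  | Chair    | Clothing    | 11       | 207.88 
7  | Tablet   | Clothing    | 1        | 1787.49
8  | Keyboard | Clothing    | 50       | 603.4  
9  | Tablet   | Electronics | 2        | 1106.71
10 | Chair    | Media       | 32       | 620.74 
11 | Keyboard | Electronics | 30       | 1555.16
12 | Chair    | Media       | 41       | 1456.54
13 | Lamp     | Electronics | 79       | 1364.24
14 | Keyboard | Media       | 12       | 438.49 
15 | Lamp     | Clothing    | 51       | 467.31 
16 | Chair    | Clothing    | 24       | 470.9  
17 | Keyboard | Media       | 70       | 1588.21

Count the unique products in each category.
SELECT category, COUNT(DISTINCT product)
FROM sales
GROUP BY category

Result:
  Clothing: 4 distinct
  Electronics: 3 distinct
  Media: 3 distinct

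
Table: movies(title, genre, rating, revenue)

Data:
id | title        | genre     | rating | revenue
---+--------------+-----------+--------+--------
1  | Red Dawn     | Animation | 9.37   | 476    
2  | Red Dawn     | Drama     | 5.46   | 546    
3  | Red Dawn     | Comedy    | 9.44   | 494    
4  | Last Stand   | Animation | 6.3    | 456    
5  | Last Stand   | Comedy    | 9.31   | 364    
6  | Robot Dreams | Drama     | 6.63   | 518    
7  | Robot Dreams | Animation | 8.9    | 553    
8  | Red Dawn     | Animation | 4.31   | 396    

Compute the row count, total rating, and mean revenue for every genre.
SELECT genre,
       COUNT(*) as cnt,
       SUM(rating) as total_rating,
       AVG(revenue) as avg_revenue
FROM movies
GROUP BY genre

Result:
  Animation: 4 records, 28.88 total rating, 470.25 avg revenue
  Comedy: 2 records, 18.75 total rating, 429.00 avg revenue
  Drama: 2 records, 12.09 total rating, 532.00 avg revenue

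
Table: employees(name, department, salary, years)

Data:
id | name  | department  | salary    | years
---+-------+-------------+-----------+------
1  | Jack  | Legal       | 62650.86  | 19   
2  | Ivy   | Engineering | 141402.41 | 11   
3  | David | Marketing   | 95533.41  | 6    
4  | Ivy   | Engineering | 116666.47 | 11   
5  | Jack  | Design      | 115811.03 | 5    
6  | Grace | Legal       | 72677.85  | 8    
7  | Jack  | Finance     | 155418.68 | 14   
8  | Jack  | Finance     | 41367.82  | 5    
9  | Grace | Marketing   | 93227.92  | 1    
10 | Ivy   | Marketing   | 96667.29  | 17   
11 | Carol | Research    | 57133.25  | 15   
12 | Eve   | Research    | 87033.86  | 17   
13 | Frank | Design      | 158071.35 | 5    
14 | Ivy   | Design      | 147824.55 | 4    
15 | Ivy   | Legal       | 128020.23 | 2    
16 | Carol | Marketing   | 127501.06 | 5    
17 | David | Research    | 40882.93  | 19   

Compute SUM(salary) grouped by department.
SELECT department, SUM(salary) as result
FROM employees
GROUP BY department

Result:
  Design: 421706.93
  Engineering: 258068.88
  Finance: 196786.50
  Legal: 263348.94
  Marketing: 412929.68
  Research: 185050.04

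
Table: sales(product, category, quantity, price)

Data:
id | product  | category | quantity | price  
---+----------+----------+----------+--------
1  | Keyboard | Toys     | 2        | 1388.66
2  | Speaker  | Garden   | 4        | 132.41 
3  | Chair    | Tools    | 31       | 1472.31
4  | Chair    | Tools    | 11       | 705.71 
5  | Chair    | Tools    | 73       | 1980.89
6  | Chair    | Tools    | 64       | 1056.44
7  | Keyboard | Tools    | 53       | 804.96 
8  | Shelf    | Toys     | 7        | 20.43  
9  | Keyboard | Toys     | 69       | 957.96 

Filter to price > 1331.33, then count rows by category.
SELECT category, COUNT(*)
FROM sales
WHERE price > 1331.33
GROUP BY category

Note: WHERE filters rows before grouping.

Result:
  Tools: 2
  Toys: 1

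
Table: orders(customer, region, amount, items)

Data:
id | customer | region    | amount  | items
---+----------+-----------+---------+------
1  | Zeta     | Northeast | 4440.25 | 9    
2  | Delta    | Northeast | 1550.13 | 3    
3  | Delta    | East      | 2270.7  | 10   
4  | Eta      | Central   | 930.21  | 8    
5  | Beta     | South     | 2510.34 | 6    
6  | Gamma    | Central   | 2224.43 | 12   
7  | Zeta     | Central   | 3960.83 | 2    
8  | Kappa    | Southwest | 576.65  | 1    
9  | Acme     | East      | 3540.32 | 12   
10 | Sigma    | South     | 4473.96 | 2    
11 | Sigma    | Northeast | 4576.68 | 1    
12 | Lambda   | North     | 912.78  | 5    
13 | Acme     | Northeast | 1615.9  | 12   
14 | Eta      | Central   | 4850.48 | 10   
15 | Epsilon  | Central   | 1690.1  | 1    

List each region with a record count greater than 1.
SELECT region, COUNT(*) as cnt
FROM orders
GROUP BY region
HAVING COUNT(*) > 1

Result:
  Central: 5
  East: 2
  Northeast: 4
  South: 2

Note: HAVING filters groups after aggregation, WHERE filters rows before.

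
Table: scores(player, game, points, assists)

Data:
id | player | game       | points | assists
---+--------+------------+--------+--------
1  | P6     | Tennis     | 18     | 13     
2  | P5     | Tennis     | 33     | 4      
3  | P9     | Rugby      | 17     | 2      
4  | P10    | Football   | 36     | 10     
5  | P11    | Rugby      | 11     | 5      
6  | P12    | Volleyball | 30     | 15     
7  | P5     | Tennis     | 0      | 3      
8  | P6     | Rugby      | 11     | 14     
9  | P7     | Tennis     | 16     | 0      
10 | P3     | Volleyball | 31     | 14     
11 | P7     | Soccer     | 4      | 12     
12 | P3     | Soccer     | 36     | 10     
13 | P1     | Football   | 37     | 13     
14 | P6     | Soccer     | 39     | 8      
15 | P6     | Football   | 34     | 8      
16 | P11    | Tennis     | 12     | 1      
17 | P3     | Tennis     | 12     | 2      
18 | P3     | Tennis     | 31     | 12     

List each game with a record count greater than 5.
SELECT game, COUNT(*) as cnt
FROM scores
GROUP BY game
HAVING COUNT(*) > 5

Result:
  Tennis: 7

Note: HAVING filters groups after aggregation, WHERE filters rows before.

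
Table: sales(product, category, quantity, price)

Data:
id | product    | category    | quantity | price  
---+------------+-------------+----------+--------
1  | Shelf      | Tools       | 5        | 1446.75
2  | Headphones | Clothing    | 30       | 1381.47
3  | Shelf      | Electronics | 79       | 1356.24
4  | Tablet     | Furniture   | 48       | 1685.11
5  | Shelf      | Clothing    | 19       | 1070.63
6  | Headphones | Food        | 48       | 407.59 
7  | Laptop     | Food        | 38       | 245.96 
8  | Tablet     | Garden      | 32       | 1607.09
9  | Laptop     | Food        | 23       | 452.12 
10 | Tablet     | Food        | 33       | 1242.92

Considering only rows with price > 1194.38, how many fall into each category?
SELECT category, COUNT(*)
FROM sales
WHERE price > 1194.38
GROUP BY category

Note: WHERE filters rows before grouping.

Result:
  Clothing: 1
  Electronics: 1
  Food: 1
  Furniture: 1
  Garden: 1
  Tools: 1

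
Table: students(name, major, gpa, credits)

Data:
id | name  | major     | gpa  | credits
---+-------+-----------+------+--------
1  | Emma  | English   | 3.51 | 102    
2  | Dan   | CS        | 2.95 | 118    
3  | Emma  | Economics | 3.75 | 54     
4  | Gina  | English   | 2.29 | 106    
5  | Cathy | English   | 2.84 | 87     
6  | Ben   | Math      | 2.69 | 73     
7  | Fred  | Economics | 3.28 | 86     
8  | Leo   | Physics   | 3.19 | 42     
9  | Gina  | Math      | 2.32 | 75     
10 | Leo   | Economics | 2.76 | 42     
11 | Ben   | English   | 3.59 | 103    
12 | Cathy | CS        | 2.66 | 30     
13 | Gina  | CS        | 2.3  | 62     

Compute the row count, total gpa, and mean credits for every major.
SELECT major,
       COUNT(*) as cnt,
       SUM(gpa) as total_gpa,
       AVG(credits) as avg_credits
FROM students
GROUP BY major

Result:
  CS: 3 records, 7.91 total gpa, 70.00 avg credits
  Economics: 3 records, 9.79 total gpa, 60.67 avg credits
  English: 4 records, 12.23 total gpa, 99.50 avg credits
  Math: 2 records, 5.01 total gpa, 74.00 avg credits
  Physics: 1 records, 3.19 total gpa, 42.00 avg credits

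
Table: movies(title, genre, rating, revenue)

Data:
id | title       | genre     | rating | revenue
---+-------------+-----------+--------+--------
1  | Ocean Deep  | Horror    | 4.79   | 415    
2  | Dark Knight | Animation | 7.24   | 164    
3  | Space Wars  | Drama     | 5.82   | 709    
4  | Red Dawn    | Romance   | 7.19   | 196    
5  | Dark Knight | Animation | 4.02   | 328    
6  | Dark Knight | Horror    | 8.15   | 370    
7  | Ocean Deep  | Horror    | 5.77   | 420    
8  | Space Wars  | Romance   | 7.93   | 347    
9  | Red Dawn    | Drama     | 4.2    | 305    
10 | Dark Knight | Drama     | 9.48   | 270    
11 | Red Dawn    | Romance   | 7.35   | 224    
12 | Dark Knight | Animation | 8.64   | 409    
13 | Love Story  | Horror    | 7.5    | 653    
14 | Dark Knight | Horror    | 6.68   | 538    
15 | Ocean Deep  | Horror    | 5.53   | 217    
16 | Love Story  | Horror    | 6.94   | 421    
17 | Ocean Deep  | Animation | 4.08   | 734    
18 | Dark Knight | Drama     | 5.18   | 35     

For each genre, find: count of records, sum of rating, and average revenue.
SELECT genre,
       COUNT(*) as cnt,
       SUM(rating) as total_rating,
       AVG(revenue) as avg_revenue
FROM movies
GROUP BY genre

Result:
  Animation: 4 records, 23.98 total rating, 408.75 avg revenue
  Drama: 4 records, 24.68 total rating, 329.75 avg revenue
  Horror: 7 records, 45.36 total rating, 433.43 avg revenue
  Romance: 3 records, 22.47 total rating, 255.67 avg revenue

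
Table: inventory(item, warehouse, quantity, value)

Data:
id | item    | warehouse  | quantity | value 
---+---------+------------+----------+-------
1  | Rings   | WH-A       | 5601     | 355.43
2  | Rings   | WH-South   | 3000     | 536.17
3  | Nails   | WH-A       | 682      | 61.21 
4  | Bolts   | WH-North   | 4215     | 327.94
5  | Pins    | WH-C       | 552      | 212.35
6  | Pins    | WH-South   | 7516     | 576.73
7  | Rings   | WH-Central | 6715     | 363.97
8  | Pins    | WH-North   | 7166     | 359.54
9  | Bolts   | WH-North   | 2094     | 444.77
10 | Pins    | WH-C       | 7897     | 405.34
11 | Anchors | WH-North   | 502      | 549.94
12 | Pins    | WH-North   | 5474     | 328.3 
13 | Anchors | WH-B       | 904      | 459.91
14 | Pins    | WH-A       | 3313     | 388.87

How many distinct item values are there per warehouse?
SELECT warehouse, COUNT(DISTINCT item)
FROM inventory
GROUP BY warehouse

Result:
  WH-A: 3 distinct
  WH-B: 1 distinct
  WH-C: 1 distinct
  WH-Central: 1 distinct
  WH-North: 3 distinct
  WH-South: 2 distinct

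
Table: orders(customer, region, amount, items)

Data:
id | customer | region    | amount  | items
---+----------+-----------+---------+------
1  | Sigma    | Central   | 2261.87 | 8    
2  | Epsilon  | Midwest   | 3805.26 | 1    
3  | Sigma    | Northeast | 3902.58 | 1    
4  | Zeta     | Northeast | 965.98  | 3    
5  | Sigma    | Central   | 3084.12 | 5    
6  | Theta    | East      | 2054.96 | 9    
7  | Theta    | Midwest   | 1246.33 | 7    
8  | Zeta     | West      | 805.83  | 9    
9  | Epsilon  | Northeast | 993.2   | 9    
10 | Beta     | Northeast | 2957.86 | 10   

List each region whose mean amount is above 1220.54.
SELECT region, AVG(amount)
FROM orders
GROUP BY region
HAVING AVG(amount) > 1220.54

Result:
  Central: avg=2673.00
  East: avg=2054.96
  Midwest: avg=2525.80
  Northeast: avg=2204.91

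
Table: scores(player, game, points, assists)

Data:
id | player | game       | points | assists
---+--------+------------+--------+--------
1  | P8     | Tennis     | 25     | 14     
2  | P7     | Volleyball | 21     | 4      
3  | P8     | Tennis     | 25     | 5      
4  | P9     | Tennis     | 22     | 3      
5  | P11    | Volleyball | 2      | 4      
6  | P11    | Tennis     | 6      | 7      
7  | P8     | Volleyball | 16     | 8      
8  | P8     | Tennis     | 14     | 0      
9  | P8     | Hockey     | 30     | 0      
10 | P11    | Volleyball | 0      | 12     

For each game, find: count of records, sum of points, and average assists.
SELECT game,
       COUNT(*) as cnt,
       SUM(points) as total_points,
       AVG(assists) as avg_assists
FROM scores
GROUP BY game

Result:
  Hockey: 1 records, 30 total points, 0.00 avg assists
  Tennis: 5 records, 92 total points, 5.80 avg assists
  Volleyball: 4 records, 39 total points, 7.00 avg assists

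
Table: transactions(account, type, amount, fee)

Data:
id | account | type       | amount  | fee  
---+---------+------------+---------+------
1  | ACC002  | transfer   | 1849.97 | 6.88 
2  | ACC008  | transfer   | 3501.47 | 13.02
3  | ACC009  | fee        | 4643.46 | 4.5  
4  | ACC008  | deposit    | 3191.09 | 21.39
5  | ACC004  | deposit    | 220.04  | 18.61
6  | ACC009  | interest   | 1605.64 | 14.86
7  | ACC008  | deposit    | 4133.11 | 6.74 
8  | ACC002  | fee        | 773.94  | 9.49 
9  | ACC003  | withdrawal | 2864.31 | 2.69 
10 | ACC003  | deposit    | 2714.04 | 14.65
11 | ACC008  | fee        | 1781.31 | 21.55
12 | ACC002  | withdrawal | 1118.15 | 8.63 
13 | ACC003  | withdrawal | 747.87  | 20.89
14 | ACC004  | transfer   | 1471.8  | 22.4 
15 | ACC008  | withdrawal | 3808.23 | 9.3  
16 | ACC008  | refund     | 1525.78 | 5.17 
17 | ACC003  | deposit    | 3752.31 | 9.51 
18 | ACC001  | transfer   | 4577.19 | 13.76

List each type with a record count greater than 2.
SELECT type, COUNT(*) as cnt
FROM transactions
GROUP BY type
HAVING COUNT(*) > 2

Result:
  deposit: 5
  fee: 3
  transfer: 4
  withdrawal: 4

Note: HAVING filters groups after aggregation, WHERE filters rows before.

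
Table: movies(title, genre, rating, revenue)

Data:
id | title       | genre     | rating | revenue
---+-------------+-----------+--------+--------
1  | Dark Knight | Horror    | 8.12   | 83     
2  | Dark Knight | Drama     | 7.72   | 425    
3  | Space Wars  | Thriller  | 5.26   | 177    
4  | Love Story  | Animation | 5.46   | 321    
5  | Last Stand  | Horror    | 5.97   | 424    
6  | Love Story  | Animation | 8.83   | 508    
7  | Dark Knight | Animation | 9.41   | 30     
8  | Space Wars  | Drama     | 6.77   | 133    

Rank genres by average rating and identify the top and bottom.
SELECT genre, AVG(rating)
FROM movies
GROUP BY genre
ORDER BY AVG(rating)

All groups:
  Thriller: 5.26
  Horror: 7.05
  Drama: 7.25
  Animation: 7.90

Highest: Animation (7.90)
Lowest: Thriller (5.26)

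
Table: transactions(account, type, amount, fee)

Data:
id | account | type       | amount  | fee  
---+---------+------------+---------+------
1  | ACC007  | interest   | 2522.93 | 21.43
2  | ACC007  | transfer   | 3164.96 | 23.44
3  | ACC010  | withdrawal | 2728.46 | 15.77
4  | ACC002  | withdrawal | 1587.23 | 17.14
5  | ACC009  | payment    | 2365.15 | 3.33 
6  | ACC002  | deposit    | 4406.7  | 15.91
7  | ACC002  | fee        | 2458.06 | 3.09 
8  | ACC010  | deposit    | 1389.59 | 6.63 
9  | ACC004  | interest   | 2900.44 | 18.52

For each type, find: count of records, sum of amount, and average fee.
SELECT type,
       COUNT(*) as cnt,
       SUM(amount) as total_amount,
       AVG(fee) as avg_fee
FROM transactions
GROUP BY type

Result:
  deposit: 2 records, 5796.29 total amount, 11.27 avg fee
  fee: 1 records, 2458.06 total amount, 3.09 avg fee
  interest: 2 records, 5423.37 total amount, 19.98 avg fee
  payment: 1 records, 2365.15 total amount, 3.33 avg fee
  transfer: 1 records, 3164.96 total amount, 23.44 avg fee
  withdrawal: 2 records, 4315.69 total amount, 16.46 avg fee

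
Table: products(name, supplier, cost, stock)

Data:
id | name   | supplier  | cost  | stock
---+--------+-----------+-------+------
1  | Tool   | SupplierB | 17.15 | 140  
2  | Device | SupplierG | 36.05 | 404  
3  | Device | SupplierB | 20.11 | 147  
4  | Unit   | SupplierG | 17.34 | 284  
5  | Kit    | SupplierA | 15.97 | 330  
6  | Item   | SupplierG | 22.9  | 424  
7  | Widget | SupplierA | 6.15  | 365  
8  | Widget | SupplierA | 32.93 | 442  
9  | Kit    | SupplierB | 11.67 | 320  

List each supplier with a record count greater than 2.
SELECT supplier, COUNT(*) as cnt
FROM products
GROUP BY supplier
HAVING COUNT(*) > 2

Result:
  SupplierA: 3
  SupplierB: 3
  SupplierG: 3

Note: HAVING filters groups after aggregation, WHERE filters rows before.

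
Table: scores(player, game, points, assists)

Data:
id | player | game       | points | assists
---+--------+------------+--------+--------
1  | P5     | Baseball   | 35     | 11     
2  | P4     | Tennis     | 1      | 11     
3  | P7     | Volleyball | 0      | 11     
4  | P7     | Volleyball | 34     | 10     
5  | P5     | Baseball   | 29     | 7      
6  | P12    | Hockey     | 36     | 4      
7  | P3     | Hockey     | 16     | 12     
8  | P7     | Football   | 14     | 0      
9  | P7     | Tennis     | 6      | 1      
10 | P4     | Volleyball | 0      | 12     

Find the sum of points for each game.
SELECT game, SUM(points) as result
FROM scores
GROUP BY game

Result:
  Baseball: 64
  Football: 14
  Hockey: 52
  Tennis: 7
  Volleyball: 34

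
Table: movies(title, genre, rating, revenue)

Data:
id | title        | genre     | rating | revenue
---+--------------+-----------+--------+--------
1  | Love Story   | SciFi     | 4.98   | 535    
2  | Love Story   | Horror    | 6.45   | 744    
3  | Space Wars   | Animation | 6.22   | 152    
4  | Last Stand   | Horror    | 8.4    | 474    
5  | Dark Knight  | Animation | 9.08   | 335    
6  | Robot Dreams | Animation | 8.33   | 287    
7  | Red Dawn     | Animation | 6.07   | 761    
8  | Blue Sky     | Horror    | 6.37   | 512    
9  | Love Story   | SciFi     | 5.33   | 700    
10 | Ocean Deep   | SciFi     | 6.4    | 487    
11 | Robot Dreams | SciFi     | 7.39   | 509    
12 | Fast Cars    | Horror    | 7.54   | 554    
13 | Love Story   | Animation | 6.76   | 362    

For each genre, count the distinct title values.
SELECT genre, COUNT(DISTINCT title)
FROM movies
GROUP BY genre

Result:
  Animation: 5 distinct
  Horror: 4 distinct
  SciFi: 3 distinct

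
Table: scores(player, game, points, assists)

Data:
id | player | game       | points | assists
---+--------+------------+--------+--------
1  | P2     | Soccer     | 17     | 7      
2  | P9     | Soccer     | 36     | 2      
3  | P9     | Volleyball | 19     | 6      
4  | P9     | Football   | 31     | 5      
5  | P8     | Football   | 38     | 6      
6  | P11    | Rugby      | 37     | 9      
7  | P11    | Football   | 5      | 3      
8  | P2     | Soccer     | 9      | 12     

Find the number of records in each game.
SELECT game, COUNT(*) as count
FROM scores
GROUP BY game

Result:
  Football: 3
  Rugby: 1
  Soccer: 3
  Volleyball: 1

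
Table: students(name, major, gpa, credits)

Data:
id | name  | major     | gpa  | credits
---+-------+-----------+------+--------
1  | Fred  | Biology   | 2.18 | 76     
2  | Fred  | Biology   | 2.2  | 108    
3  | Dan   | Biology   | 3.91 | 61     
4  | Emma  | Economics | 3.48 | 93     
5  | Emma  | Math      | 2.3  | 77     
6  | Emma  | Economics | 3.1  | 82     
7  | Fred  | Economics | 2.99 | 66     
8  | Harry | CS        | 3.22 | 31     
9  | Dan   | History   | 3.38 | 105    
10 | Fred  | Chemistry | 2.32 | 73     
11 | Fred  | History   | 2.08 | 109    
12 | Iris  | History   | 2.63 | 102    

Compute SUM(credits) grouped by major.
SELECT major, SUM(credits) as result
FROM students
GROUP BY major

Result:
  Biology: 245
  CS: 31
  Chemistry: 73
  Economics: 241
  History: 316
  Math: 77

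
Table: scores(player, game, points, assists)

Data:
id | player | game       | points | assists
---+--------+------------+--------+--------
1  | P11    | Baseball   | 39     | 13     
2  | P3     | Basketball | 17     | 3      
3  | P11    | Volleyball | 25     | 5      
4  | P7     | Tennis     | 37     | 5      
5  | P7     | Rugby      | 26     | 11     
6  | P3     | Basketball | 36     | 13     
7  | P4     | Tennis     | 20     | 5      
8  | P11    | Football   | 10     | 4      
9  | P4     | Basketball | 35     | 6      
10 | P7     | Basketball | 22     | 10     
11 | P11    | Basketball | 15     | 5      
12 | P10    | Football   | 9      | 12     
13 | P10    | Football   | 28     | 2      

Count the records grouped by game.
SELECT game, COUNT(*) as count
FROM scores
GROUP BY game

Result:
  Baseball: 1
  Basketball: 5
  Football: 3
  Rugby: 1
  Tennis: 2
  Volleyball: 1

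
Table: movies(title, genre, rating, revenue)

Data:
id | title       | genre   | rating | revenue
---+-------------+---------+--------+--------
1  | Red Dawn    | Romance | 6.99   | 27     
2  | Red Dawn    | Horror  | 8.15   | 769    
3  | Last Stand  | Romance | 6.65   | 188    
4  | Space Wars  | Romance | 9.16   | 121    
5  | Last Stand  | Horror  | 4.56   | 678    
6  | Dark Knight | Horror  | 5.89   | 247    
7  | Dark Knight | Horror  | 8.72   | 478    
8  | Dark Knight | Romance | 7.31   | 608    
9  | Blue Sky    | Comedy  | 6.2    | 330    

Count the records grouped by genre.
SELECT genre, COUNT(*) as count
FROM movies
GROUP BY genre

Result:
  Comedy: 1
  Horror: 4
  Romance: 4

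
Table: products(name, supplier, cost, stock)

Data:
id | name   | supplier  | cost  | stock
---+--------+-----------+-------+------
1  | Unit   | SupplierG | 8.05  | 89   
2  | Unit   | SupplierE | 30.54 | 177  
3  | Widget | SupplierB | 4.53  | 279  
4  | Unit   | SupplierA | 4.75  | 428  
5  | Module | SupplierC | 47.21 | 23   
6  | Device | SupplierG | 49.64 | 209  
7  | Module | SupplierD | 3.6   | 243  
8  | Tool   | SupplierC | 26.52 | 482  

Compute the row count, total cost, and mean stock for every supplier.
SELECT supplier,
       COUNT(*) as cnt,
       SUM(cost) as total_cost,
       AVG(stock) as avg_stock
FROM products
GROUP BY supplier

Result:
  SupplierA: 1 records, 4.75 total cost, 428.00 avg stock
  SupplierB: 1 records, 4.53 total cost, 279.00 avg stock
  SupplierC: 2 records, 73.73 total cost, 252.50 avg stock
  SupplierD: 1 records, 3.60 total cost, 243.00 avg stock
  SupplierE: 1 records, 30.54 total cost, 177.00 avg stock
  SupplierG: 2 records, 57.69 total cost, 149.00 avg stock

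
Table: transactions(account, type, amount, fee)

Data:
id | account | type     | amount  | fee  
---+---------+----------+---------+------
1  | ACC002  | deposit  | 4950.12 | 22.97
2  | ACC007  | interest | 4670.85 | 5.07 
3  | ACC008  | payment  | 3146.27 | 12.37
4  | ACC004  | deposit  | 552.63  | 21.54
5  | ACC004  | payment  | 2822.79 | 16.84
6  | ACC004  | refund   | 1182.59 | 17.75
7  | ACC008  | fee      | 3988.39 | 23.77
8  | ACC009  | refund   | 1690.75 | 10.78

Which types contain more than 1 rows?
SELECT type, COUNT(*) as cnt
FROM transactions
GROUP BY type
HAVING COUNT(*) > 1

Result:
  deposit: 2
  payment: 2
  refund: 2

Note: HAVING filters groups after aggregation, WHERE filters rows before.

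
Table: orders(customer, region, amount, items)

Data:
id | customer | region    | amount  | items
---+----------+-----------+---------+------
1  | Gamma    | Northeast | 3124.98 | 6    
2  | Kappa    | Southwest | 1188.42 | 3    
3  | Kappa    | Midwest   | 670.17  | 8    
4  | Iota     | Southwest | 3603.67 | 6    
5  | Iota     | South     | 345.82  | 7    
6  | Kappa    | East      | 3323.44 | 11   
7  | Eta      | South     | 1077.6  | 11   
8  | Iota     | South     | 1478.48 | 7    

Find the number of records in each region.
SELECT region, COUNT(*) as count
FROM orders
GROUP BY region

Result:
  East: 1
  Midwest: 1
  Northeast: 1
  South: 3
  Southwest: 2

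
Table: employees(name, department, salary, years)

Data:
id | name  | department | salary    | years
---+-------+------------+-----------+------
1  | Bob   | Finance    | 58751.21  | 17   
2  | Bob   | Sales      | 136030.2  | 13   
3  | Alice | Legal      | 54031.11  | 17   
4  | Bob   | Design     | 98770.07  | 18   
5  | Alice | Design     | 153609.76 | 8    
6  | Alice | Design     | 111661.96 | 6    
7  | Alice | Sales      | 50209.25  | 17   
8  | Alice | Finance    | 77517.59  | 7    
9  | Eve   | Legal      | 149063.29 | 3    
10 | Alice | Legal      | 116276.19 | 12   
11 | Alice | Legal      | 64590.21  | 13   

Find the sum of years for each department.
SELECT department, SUM(years) as result
FROM employees
GROUP BY department

Result:
  Design: 32
  Finance: 24
  Legal: 45
  Sales: 30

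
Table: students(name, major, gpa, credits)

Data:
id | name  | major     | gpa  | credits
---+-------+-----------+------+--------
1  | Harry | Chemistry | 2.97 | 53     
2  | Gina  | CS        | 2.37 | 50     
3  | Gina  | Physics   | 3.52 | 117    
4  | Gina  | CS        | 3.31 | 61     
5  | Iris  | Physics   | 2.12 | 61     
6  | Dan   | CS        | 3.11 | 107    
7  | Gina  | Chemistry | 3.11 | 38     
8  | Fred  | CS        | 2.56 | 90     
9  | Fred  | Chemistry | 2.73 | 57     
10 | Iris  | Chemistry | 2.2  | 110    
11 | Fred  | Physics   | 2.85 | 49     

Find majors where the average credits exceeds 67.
SELECT major, AVG(credits)
FROM students
GROUP BY major
HAVING AVG(credits) > 67

Result:
  CS: avg=77.00
  Physics: avg=75.67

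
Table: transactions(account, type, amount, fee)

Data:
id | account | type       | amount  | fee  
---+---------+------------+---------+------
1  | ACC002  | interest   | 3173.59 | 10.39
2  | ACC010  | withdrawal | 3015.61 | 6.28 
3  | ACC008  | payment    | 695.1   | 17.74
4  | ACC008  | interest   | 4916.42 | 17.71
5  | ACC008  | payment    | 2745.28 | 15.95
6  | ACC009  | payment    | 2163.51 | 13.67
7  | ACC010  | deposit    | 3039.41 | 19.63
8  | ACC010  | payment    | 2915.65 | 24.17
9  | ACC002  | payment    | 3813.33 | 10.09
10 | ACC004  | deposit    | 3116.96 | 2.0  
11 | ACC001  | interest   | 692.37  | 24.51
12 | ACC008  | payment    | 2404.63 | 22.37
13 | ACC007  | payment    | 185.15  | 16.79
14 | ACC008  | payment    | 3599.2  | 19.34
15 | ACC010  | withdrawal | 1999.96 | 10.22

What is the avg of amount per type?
SELECT type, AVG(amount) as result
FROM transactions
GROUP BY type

Result:
  deposit: 3078.19
  interest: 2927.46
  payment: 2315.23
  withdrawal: 2507.79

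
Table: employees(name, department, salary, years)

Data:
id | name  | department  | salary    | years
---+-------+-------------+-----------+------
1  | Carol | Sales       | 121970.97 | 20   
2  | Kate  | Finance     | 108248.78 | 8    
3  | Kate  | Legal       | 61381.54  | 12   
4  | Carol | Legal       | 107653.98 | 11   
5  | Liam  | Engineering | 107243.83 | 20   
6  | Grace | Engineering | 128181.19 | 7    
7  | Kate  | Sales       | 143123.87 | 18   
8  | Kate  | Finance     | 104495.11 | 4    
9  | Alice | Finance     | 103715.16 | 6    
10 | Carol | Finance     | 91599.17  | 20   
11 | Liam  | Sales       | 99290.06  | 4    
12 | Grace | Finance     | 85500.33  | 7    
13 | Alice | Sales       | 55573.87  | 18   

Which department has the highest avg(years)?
SELECT department, AVG(years) as val
FROM employees
GROUP BY department
ORDER BY val DESC
LIMIT 1

Result: Sales with avg(years) = 15.00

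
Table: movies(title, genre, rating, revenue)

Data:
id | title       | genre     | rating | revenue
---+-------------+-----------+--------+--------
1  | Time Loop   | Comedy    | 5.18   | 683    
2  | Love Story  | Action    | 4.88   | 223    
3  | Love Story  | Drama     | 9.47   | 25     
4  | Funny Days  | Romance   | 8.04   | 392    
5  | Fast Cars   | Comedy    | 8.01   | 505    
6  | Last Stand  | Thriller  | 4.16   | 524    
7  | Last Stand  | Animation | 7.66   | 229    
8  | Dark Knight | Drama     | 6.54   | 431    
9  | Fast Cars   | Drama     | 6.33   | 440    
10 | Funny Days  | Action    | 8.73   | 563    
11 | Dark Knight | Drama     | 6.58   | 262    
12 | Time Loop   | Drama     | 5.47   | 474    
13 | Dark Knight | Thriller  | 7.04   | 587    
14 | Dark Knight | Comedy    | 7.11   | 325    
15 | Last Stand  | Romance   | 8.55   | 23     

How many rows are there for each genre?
SELECT genre, COUNT(*) as count
FROM movies
GROUP BY genre

Result:
  Action: 2
  Animation: 1
  Comedy: 3
  Drama: 5
  Romance: 2
  Thriller: 2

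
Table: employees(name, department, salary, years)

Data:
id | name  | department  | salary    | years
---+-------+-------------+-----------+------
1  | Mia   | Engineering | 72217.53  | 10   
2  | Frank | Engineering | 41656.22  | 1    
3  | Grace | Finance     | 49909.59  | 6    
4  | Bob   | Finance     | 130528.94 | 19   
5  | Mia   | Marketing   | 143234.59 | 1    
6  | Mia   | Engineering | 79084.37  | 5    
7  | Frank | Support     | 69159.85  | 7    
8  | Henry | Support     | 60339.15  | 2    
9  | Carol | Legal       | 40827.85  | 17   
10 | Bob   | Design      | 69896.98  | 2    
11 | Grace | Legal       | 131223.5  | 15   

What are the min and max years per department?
SELECT department, MIN(years), MAX(years)
FROM employees
GROUP BY department

Result:
  Design: min=2, max=2
  Engineering: min=1, max=10
  Finance: min=6, max=19
  Legal: min=15, max=17
  Marketing: min=1, max=1
  Support: min=2, max=7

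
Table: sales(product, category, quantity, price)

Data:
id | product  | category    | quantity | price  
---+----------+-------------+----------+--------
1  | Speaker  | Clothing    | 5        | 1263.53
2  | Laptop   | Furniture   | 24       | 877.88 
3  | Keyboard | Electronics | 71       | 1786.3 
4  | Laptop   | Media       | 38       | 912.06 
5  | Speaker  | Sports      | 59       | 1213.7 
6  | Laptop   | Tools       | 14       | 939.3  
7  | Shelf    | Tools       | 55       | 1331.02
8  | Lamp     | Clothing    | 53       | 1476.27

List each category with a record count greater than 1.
SELECT category, COUNT(*) as cnt
FROM sales
GROUP BY category
HAVING COUNT(*) > 1

Result:
  Clothing: 2
  Tools: 2

Note: HAVING filters groups after aggregation, WHERE filters rows before.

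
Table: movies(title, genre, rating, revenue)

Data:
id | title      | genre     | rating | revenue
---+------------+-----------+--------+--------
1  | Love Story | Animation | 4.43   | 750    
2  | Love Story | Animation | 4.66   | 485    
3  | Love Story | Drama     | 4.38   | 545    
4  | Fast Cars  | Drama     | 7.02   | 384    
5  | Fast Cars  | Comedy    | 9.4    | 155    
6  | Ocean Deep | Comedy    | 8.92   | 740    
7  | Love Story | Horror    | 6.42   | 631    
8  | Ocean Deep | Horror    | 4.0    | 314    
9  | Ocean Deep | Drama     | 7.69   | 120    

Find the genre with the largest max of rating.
SELECT genre, MAX(rating) as val
FROM movies
GROUP BY genre
ORDER BY val DESC
LIMIT 1

Result: Comedy with max(rating) = 9.40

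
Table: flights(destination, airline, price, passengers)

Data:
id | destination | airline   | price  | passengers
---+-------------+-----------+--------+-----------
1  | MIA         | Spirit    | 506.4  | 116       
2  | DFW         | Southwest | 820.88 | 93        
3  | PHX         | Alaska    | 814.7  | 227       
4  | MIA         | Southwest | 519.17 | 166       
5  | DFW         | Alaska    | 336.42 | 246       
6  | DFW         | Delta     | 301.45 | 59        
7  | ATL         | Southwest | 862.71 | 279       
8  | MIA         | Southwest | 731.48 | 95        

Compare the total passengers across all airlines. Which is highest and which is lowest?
SELECT airline, SUM(passengers)
FROM flights
GROUP BY airline
ORDER BY SUM(passengers)

All groups:
  Delta: 59
  Spirit: 116
  Alaska: 473
  Southwest: 633

Highest: Southwest (633)
Lowest: Delta (59)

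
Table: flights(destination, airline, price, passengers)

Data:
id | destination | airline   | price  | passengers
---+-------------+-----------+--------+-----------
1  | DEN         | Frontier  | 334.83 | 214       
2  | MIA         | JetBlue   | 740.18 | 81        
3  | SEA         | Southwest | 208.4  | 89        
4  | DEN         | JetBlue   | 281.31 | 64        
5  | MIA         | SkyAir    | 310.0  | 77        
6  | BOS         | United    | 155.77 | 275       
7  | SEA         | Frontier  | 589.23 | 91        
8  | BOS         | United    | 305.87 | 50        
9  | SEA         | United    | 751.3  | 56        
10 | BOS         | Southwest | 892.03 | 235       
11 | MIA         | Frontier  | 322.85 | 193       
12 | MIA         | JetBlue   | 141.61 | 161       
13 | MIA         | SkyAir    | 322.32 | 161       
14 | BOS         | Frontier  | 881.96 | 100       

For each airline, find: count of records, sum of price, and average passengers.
SELECT airline,
       COUNT(*) as cnt,
       SUM(price) as total_price,
       AVG(passengers) as avg_passengers
FROM flights
GROUP BY airline

Result:
  Frontier: 4 records, 2128.87 total price, 149.50 avg passengers
  JetBlue: 3 records, 1163.10 total price, 102.00 avg passengers
  SkyAir: 2 records, 632.32 total price, 119.00 avg passengers
  Southwest: 2 records, 1100.43 total price, 162.00 avg passengers
  United: 3 records, 1212.94 total price, 127.00 avg passengers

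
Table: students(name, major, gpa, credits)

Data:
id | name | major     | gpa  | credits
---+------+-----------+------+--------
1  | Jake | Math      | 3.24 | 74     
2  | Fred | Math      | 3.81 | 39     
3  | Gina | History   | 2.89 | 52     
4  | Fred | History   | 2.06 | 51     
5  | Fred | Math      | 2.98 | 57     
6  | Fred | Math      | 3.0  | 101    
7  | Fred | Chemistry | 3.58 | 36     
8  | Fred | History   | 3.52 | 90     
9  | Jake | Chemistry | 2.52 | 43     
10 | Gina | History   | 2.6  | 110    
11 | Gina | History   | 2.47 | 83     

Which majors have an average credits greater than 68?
SELECT major, AVG(credits)
FROM students
GROUP BY major
HAVING AVG(credits) > 68

Result:
  History: avg=77.20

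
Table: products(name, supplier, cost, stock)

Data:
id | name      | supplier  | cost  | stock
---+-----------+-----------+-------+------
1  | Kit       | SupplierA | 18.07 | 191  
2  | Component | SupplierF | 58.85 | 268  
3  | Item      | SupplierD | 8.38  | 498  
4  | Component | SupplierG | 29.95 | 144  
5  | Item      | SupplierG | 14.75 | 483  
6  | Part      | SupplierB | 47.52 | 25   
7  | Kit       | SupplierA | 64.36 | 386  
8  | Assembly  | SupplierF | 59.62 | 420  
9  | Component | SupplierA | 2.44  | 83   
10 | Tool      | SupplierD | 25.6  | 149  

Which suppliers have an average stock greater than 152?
SELECT supplier, AVG(stock)
FROM products
GROUP BY supplier
HAVING AVG(stock) > 152

Result:
  SupplierA: avg=220.00
  SupplierD: avg=323.50
  SupplierF: avg=344.00
  SupplierG: avg=313.50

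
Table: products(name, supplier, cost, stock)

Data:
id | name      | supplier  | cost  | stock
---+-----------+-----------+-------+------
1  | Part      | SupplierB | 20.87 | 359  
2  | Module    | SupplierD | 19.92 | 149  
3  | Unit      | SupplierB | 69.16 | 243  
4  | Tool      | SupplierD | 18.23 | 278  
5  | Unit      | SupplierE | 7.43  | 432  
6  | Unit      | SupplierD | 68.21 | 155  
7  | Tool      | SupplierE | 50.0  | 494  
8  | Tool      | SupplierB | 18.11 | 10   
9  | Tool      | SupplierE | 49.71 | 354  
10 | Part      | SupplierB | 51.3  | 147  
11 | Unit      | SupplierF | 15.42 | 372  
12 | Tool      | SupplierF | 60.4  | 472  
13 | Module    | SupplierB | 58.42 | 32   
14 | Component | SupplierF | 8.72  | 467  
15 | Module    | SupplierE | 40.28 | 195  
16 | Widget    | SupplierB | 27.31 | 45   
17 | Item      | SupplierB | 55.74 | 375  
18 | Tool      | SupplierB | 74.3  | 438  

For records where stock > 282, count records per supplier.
SELECT supplier, COUNT(*)
FROM products
WHERE stock > 282
GROUP BY supplier

Note: WHERE filters rows before grouping.

Result:
  SupplierB: 3
  SupplierE: 3
  SupplierF: 3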